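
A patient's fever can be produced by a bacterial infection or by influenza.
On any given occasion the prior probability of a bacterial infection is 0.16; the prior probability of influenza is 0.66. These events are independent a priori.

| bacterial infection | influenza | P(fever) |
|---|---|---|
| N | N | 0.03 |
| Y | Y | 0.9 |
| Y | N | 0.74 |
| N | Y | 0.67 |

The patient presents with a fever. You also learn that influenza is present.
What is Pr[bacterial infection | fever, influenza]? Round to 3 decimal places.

P(fever | influenza) = 0.67×0.84 + 0.9×0.16 = 0.562800 + 0.144000 = 0.706800
Restricting to configurations with bacterial infection present: 0.9×0.16 = 0.144000.
P(bacterial infection | fever, influenza) = 0.144000 / 0.706800 ≈ 0.204

Pr[bacterial infection | fever, influenza] ≈ 0.204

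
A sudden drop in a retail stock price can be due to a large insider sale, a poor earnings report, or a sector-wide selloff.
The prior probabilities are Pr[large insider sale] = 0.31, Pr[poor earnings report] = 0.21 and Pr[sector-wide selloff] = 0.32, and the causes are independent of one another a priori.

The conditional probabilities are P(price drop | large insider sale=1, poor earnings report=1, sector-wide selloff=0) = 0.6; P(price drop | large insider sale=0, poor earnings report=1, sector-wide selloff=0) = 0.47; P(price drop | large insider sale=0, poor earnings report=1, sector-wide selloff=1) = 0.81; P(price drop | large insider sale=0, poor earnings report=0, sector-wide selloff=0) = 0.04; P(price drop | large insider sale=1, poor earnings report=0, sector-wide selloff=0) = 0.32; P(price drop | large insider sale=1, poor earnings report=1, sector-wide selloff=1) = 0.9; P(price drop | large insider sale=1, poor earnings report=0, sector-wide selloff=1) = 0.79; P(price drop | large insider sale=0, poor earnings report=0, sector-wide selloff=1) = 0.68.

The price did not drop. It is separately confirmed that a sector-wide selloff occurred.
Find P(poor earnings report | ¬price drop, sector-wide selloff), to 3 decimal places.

P(poor earnings report | ¬price drop, sector-wide selloff) ≈ 0.131

By total probability over the 4 (large insider sale, poor earnings report) configurations:
  P(¬price drop | sector-wide selloff) = 0.32*0.69*0.79 + 0.19*0.69*0.21 + 0.21*0.31*0.79 + 0.1*0.31*0.21
        = 0.174432 + 0.027531 + 0.051429 + 0.006510 = 0.259902
Keeping only the poor earnings report-present terms gives 0.034041, so
  P(poor earnings report | ¬price drop, sector-wide selloff) = 0.034041 / 0.259902 ≈ 0.131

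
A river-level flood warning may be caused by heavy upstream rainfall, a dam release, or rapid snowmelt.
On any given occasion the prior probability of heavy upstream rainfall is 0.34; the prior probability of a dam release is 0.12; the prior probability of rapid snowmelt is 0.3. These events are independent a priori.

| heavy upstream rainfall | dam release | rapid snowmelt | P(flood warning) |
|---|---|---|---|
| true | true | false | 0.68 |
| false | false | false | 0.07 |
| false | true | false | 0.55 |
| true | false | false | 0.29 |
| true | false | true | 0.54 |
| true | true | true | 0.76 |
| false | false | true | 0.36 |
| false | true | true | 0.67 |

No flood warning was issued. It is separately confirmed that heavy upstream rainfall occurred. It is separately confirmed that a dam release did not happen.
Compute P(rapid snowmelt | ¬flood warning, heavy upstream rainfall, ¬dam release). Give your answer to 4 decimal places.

For the numerator, keep only rapid snowmelt=true terms: 0.46×0.3 = 0.138000
Normalizer over all consistent configurations: 0.71×0.7 + 0.46×0.3 = 0.635000
Posterior = 0.138000 / 0.635000 ≈ 0.2173

P(rapid snowmelt | ¬flood warning, heavy upstream rainfall, ¬dam release) ≈ 0.2173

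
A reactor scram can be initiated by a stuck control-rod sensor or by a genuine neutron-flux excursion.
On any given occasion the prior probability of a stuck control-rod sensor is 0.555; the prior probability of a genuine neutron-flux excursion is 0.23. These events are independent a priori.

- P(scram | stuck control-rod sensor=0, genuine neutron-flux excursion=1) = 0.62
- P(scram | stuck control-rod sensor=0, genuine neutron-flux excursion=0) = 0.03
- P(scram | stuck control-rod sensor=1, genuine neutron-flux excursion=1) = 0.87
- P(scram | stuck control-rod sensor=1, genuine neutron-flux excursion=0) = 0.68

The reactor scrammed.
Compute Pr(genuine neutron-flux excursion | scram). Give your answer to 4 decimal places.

Pr(genuine neutron-flux excursion | scram) ≈ 0.3671

Weight on genuine neutron-flux excursion=true, given the evidence: 0.063457 + 0.111056 = 0.174513
Normalizer over all consistent configurations: 0.03*0.445*0.77 + 0.62*0.445*0.23 + 0.68*0.555*0.77 + 0.87*0.555*0.23 = 0.475390
P(genuine neutron-flux excursion | scram) = 0.174513/0.475390 ≈ 0.3671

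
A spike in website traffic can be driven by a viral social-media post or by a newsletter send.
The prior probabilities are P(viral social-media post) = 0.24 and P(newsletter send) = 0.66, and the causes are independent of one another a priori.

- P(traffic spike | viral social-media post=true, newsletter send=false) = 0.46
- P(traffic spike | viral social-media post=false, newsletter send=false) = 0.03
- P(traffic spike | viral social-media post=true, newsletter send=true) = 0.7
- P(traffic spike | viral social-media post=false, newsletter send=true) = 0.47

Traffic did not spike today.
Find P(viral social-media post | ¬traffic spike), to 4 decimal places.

Weight on viral social-media post=true, given the evidence: 0.044064 + 0.047520 = 0.091584
The normalizing constant is 0.97*0.76*0.34 + 0.53*0.76*0.66 + 0.54*0.24*0.34 + 0.3*0.24*0.66 = 0.608080
P(viral social-media post | ¬traffic spike) = 0.091584/0.608080 ≈ 0.1506

P(viral social-media post | ¬traffic spike) ≈ 0.1506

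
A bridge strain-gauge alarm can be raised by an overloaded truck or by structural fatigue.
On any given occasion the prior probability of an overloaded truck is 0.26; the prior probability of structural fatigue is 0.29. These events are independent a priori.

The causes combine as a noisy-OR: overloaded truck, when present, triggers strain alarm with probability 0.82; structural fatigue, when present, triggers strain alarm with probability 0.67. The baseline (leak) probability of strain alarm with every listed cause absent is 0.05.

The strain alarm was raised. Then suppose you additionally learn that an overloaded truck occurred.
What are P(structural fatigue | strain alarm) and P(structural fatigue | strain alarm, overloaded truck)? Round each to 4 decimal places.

Under noisy-OR, P(strain alarm | causes) = 1 − (1−0.05)·∏(1−qᵢ) over the active causes.
Numerator (weight on configurations with structural fatigue): 0.147323 + 0.071145 = 0.218468
Denominator P(strain alarm): 0.05×0.74×0.71 + 0.6865×0.74×0.29 + 0.829×0.26×0.71 + 0.94357×0.26×0.29 = 0.397771
P(structural fatigue | strain alarm) = 0.218468/0.397771 ≈ 0.5492

Now condition on the additional information:
P(strain alarm | overloaded truck) = 0.829*0.71 + 0.94357*0.29 = 0.588590 + 0.273635 = 0.862225
Restricting to configurations with structural fatigue present: 0.94357*0.29 = 0.273635.
So P(structural fatigue | strain alarm, overloaded truck) = 0.273635/0.862225 ≈ 0.3174.
This is intercausal reasoning (explaining away): once overloaded truck accounts for the strain alarm, structural fatigue becomes less likely.

P(structural fatigue | strain alarm) ≈ 0.5492; P(structural fatigue | strain alarm, overloaded truck) ≈ 0.3174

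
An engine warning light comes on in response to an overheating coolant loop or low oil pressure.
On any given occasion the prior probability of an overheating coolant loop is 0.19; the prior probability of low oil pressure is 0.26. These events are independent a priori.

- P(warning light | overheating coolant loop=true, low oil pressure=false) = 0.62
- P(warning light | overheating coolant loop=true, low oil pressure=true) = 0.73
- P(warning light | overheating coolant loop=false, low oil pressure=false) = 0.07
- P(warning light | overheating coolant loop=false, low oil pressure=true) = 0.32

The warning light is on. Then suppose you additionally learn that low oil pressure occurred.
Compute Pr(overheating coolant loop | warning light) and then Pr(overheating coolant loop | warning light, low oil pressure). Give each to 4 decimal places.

Pr(overheating coolant loop | warning light) ≈ 0.5298; Pr(overheating coolant loop | warning light, low oil pressure) ≈ 0.3486

By total probability over the 4 (overheating coolant loop, low oil pressure) configurations:
  P(warning light) = 0.07*0.81*0.74 + 0.32*0.81*0.26 + 0.62*0.19*0.74 + 0.73*0.19*0.26
        = 0.041958 + 0.067392 + 0.087172 + 0.036062 = 0.232584
Keeping only the overheating coolant loop-present terms gives 0.123234, so
  P(overheating coolant loop | warning light) = 0.123234 / 0.232584 ≈ 0.5298

Now also conditioning on low oil pressure=true:
By total probability over both values of overheating coolant loop:
  P(warning light | low oil pressure) = 0.32*0.81 + 0.73*0.19
        = 0.259200 + 0.138700 = 0.397900
Keeping only the overheating coolant loop-present terms gives 0.138700, so
  P(overheating coolant loop | warning light, low oil pressure) = 0.138700 / 0.397900 ≈ 0.3486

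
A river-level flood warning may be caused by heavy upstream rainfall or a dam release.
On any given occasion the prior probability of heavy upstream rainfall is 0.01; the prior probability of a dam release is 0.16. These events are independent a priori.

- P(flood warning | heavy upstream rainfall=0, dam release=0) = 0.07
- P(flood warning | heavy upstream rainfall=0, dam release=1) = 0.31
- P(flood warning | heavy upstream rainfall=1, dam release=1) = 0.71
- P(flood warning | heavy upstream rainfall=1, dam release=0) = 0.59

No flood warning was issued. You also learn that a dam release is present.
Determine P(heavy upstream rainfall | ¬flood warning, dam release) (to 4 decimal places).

Numerator (weight on configurations with heavy upstream rainfall): 0.29·0.01 = 0.002900
Denominator P(¬flood warning | dam release): 0.69·0.99 + 0.29·0.01 = 0.686000
Posterior = 0.002900 / 0.686000 ≈ 0.0042

P(heavy upstream rainfall | ¬flood warning, dam release) ≈ 0.0042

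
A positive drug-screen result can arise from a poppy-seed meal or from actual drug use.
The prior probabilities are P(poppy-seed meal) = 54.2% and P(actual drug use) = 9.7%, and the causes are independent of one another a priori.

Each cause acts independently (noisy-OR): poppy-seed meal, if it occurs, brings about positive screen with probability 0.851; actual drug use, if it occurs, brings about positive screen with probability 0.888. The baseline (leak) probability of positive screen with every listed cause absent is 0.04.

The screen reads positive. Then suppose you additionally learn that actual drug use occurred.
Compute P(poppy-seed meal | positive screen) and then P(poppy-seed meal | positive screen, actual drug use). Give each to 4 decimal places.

P(poppy-seed meal | positive screen) ≈ 0.8934; P(poppy-seed meal | positive screen, actual drug use) ≈ 0.5661

Under noisy-OR, P(positive screen | causes) = 1 − (1−0.04)·∏(1−qᵢ) over the active causes.
Sum P(positive screen|·) weighted by the priors over the 4 (poppy-seed meal, actual drug use) configurations:
  P(positive screen) = 0.04·0.458·0.903 + 0.89248·0.458·0.097 + 0.85696·0.542·0.903 + 0.98398·0.542·0.097
        = 0.016543 + 0.039649 + 0.419419 + 0.051732 = 0.527343
Configurations with poppy-seed meal contribute 0.471151, so
  P(poppy-seed meal | positive screen) = 0.471151 / 0.527343 ≈ 0.8934

Now also conditioning on actual drug use=true:
Sum P(positive screen|·) weighted by the priors over both values of poppy-seed meal:
  P(positive screen | actual drug use) = 0.89248×0.458 + 0.98398×0.542
        = 0.408756 + 0.533317 = 0.942073
Keeping only the poppy-seed meal-present terms gives 0.533317, so
  P(poppy-seed meal | positive screen, actual drug use) = 0.533317 / 0.942073 ≈ 0.5661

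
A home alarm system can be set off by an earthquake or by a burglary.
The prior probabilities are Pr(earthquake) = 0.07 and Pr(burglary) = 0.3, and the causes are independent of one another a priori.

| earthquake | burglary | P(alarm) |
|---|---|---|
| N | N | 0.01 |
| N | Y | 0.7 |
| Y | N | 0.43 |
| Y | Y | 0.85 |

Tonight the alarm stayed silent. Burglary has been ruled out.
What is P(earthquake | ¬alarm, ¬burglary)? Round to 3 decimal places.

For the numerator, keep only earthquake=true terms: 0.57*0.07 = 0.039900
Denominator P(¬alarm | ¬burglary): 0.99*0.93 + 0.57*0.07 = 0.960600
Posterior = 0.039900 / 0.960600 ≈ 0.042

P(earthquake | ¬alarm, ¬burglary) ≈ 0.042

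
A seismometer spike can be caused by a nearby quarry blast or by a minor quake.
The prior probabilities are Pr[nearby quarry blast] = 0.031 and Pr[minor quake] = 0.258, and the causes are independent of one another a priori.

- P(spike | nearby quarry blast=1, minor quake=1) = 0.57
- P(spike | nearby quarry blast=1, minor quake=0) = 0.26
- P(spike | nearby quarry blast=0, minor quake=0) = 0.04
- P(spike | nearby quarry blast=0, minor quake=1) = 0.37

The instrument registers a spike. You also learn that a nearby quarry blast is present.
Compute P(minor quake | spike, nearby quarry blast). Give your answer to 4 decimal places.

By total probability over both values of minor quake:
  P(spike | nearby quarry blast) = 0.26×0.742 + 0.57×0.258
        = 0.192920 + 0.147060 = 0.339980
Keeping only the minor quake-present terms gives 0.147060, so
  P(minor quake | spike, nearby quarry blast) = 0.147060 / 0.339980 ≈ 0.4326

P(minor quake | spike, nearby quarry blast) ≈ 0.4326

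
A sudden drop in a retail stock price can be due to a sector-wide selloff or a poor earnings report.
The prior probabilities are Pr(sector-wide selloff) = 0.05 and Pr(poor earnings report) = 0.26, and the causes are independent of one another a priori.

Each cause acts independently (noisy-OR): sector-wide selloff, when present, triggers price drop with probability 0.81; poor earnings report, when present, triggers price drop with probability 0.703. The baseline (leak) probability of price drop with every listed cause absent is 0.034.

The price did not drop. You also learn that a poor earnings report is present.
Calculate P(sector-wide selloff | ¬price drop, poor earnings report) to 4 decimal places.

P(sector-wide selloff | ¬price drop, poor earnings report) ≈ 0.0099

Under noisy-OR, P(price drop | causes) = 1 − (1−0.034)·∏(1−qᵢ) over the active causes.
Weight on sector-wide selloff=true, given the evidence: 0.054511*0.05 = 0.002726
Denominator P(¬price drop | poor earnings report): 0.286902*0.95 + 0.054511*0.05 = 0.275283
P(sector-wide selloff | ¬price drop, poor earnings report) = 0.002726/0.275283 ≈ 0.0099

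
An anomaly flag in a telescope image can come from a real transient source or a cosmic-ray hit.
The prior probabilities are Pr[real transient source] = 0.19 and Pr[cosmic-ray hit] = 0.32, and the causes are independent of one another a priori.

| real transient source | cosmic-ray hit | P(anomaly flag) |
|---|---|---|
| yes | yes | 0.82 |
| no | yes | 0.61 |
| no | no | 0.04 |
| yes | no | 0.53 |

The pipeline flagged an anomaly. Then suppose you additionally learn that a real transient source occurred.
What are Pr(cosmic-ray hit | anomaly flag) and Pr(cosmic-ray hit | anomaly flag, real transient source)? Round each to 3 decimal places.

For the numerator, keep only cosmic-ray hit=true terms: 0.158112 + 0.049856 = 0.207968
Denominator P(anomaly flag): 0.04*0.81*0.68 + 0.61*0.81*0.32 + 0.53*0.19*0.68 + 0.82*0.19*0.32 = 0.298476
P(cosmic-ray hit | anomaly flag) = 0.207968/0.298476 ≈ 0.697

Now also conditioning on real transient source=true:
By total probability over both values of cosmic-ray hit:
  P(anomaly flag | real transient source) = 0.53×0.68 + 0.82×0.32
        = 0.360400 + 0.262400 = 0.622800
The terms with cosmic-ray hit present sum to 0.262400, so
  P(cosmic-ray hit | anomaly flag, real transient source) = 0.262400 / 0.622800 ≈ 0.421
Conditioning on real transient source lowers the posterior on cosmic-ray hit: the classic explaining-away effect in a common-effect structure.

Pr(cosmic-ray hit | anomaly flag) ≈ 0.697; Pr(cosmic-ray hit | anomaly flag, real transient source) ≈ 0.421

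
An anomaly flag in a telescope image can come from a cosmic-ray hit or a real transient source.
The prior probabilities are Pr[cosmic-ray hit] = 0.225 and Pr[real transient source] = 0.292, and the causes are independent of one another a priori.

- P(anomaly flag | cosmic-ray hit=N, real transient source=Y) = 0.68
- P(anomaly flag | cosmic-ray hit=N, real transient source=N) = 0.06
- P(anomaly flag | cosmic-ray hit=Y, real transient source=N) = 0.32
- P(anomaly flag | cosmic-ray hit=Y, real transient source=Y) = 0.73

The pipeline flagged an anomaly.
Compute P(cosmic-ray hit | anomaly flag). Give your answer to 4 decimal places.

P(anomaly flag) = 0.06×0.775×0.708 + 0.68×0.775×0.292 + 0.32×0.225×0.708 + 0.73×0.225×0.292 = 0.032922 + 0.153884 + 0.050976 + 0.047961 = 0.285743
The cosmic-ray hit-present share is 0.050976 + 0.047961 = 0.098937.
So P(cosmic-ray hit | anomaly flag) = 0.098937/0.285743 ≈ 0.3462.

P(cosmic-ray hit | anomaly flag) ≈ 0.3462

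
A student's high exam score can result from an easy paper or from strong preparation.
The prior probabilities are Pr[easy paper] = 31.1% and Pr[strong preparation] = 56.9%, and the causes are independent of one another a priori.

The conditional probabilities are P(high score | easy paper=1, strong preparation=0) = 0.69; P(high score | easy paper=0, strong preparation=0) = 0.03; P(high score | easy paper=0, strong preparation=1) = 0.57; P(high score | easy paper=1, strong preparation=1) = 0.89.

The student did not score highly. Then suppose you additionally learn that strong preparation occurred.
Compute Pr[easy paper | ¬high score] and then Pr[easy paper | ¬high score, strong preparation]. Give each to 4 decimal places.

Numerator (weight on configurations with easy paper): 0.041553 + 0.019465 = 0.061018
Denominator P(¬high score): 0.97·0.689·0.431 + 0.43·0.689·0.569 + 0.31·0.311·0.431 + 0.11·0.311·0.569 = 0.517646
P(easy paper | ¬high score) = 0.061018/0.517646 ≈ 0.1179

Now also conditioning on strong preparation=true:
P(¬high score | strong preparation) = 0.43*0.689 + 0.11*0.311 = 0.296270 + 0.034210 = 0.330480
The easy paper-present share is 0.11*0.311 = 0.034210.
Hence the posterior is 0.034210/0.330480 ≈ 0.1035.

Pr[easy paper | ¬high score] ≈ 0.1179; Pr[easy paper | ¬high score, strong preparation] ≈ 0.1035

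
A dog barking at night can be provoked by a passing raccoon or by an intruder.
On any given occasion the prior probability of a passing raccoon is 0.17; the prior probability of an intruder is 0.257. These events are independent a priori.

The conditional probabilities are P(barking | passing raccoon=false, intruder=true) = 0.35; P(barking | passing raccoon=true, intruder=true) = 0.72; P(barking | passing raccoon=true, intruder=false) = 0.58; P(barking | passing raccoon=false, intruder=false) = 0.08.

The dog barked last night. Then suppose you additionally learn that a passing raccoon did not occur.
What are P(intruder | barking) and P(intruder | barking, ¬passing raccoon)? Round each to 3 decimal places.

P(intruder | barking) ≈ 0.464; P(intruder | barking, ¬passing raccoon) ≈ 0.602

Enumerate the 4 (passing raccoon, intruder) configurations and weight by the priors:
  P(barking) = 0.08*0.83*0.743 + 0.35*0.83*0.257 + 0.58*0.17*0.743 + 0.72*0.17*0.257
        = 0.049335 + 0.074659 + 0.073260 + 0.031457 = 0.228711
Keeping only the intruder-present terms gives 0.106116, so
  P(intruder | barking) = 0.106116 / 0.228711 ≈ 0.464

Now condition on the additional information:
For the numerator, keep only intruder=true terms: 0.35×0.257 = 0.089950
The normalizing constant is 0.08×0.743 + 0.35×0.257 = 0.149390
Posterior = 0.089950 / 0.149390 ≈ 0.602
With passing raccoon excluded, intruder must carry more of the explanatory weight for the barking.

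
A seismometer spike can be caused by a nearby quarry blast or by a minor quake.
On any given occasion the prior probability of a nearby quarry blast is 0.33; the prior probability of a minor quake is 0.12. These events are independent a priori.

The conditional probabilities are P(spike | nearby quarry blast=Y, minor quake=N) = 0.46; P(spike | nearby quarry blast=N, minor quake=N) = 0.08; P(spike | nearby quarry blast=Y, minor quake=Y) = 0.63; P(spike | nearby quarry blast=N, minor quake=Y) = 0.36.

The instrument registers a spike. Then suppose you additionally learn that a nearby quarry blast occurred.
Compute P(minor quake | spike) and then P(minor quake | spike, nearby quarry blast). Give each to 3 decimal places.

P(minor quake | spike) ≈ 0.230; P(minor quake | spike, nearby quarry blast) ≈ 0.157

Enumerate the 4 (nearby quarry blast, minor quake) configurations and weight by the priors:
  P(spike) = 0.08×0.67×0.88 + 0.36×0.67×0.12 + 0.46×0.33×0.88 + 0.63×0.33×0.12
        = 0.047168 + 0.028944 + 0.133584 + 0.024948 = 0.234644
The terms with minor quake present sum to 0.053892, so
  P(minor quake | spike) = 0.053892 / 0.234644 ≈ 0.230

Now also conditioning on nearby quarry blast=true:
For the numerator, keep only minor quake=true terms: 0.63*0.12 = 0.075600
Normalizer over all consistent configurations: 0.46*0.88 + 0.63*0.12 = 0.480400
Posterior = 0.075600 / 0.480400 ≈ 0.157
This is intercausal reasoning (explaining away): once nearby quarry blast accounts for the spike, minor quake becomes less likely.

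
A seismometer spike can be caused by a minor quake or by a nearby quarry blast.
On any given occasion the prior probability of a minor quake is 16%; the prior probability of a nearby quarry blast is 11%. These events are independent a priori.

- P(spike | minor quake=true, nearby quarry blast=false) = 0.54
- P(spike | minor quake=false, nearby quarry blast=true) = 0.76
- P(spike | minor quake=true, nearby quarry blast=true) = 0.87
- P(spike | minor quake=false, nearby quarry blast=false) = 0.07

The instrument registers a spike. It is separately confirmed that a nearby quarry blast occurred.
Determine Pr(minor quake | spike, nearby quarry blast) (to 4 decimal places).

Sum P(spike|·) weighted by the priors over both values of minor quake:
  P(spike | nearby quarry blast) = 0.76*0.84 + 0.87*0.16
        = 0.638400 + 0.139200 = 0.777600
Configurations with minor quake contribute 0.139200, so
  P(minor quake | spike, nearby quarry blast) = 0.139200 / 0.777600 ≈ 0.1790

Pr(minor quake | spike, nearby quarry blast) ≈ 0.1790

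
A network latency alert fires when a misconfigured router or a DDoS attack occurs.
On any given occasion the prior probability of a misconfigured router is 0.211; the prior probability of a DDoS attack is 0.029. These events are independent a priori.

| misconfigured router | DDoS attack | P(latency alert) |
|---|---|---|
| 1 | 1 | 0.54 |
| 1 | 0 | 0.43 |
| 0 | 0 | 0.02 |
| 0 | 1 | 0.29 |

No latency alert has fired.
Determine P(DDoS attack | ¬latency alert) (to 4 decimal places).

P(DDoS attack | ¬latency alert) ≈ 0.0215

Enumerate the 4 (misconfigured router, DDoS attack) configurations and weight by the priors:
  P(¬latency alert) = 0.98×0.789×0.971 + 0.71×0.789×0.029 + 0.57×0.211×0.971 + 0.46×0.211×0.029
        = 0.750797 + 0.016246 + 0.116782 + 0.002815 = 0.886640
Configurations with DDoS attack contribute 0.019061, so
  P(DDoS attack | ¬latency alert) = 0.019061 / 0.886640 ≈ 0.0215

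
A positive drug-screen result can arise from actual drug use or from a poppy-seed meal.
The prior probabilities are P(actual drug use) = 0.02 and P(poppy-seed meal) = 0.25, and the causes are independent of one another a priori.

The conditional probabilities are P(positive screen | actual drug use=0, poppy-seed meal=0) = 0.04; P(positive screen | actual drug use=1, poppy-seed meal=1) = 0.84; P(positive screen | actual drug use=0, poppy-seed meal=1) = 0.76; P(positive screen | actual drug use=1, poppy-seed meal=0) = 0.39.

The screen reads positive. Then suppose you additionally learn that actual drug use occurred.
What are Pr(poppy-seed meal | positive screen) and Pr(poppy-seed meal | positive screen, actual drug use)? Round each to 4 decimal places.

Numerator (weight on configurations with poppy-seed meal): 0.186200 + 0.004200 = 0.190400
Normalizer over all consistent configurations: 0.04×0.98×0.75 + 0.76×0.98×0.25 + 0.39×0.02×0.75 + 0.84×0.02×0.25 = 0.225650
P(poppy-seed meal | positive screen) = 0.190400/0.225650 ≈ 0.8438

Now condition on the additional information:
P(positive screen | actual drug use) = 0.39*0.75 + 0.84*0.25 = 0.292500 + 0.210000 = 0.502500
The poppy-seed meal-present share is 0.84*0.25 = 0.210000.
P(poppy-seed meal | positive screen, actual drug use) = 0.210000 / 0.502500 ≈ 0.4179

Pr(poppy-seed meal | positive screen) ≈ 0.8438; Pr(poppy-seed meal | positive screen, actual drug use) ≈ 0.4179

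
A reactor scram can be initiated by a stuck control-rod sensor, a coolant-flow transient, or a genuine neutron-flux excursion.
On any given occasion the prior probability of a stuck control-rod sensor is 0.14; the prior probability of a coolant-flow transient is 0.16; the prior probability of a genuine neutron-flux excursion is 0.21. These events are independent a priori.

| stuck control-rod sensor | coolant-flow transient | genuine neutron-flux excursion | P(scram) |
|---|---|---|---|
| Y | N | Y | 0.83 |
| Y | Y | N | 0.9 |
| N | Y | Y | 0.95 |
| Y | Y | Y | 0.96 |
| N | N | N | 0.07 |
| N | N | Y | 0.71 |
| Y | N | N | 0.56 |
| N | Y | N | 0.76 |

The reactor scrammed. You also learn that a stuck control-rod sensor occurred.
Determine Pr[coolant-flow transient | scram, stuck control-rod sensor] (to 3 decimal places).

Pr[coolant-flow transient | scram, stuck control-rod sensor] ≈ 0.220

For the numerator, keep only coolant-flow transient=true terms: 0.113760 + 0.032256 = 0.146016
The normalizing constant is 0.56×0.84×0.79 + 0.83×0.84×0.21 + 0.9×0.16×0.79 + 0.96×0.16×0.21 = 0.664044
Posterior = 0.146016 / 0.664044 ≈ 0.220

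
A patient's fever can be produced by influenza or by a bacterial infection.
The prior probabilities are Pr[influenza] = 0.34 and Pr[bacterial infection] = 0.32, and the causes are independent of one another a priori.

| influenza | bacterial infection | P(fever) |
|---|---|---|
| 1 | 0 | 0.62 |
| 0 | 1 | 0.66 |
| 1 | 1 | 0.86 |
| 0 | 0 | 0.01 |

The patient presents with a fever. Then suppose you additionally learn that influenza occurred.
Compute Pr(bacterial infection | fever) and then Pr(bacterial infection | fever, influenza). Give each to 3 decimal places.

Pr(bacterial infection | fever) ≈ 0.612; Pr(bacterial infection | fever, influenza) ≈ 0.395

P(fever) = 0.01*0.66*0.68 + 0.66*0.66*0.32 + 0.62*0.34*0.68 + 0.86*0.34*0.32 = 0.004488 + 0.139392 + 0.143344 + 0.093568 = 0.380792
Of this, 0.232960 comes from 0.139392 + 0.093568 (the bacterial infection=true cases).
P(bacterial infection | fever) = 0.232960 / 0.380792 ≈ 0.612

With the extra evidence:
P(fever | influenza) = 0.62*0.68 + 0.86*0.32 = 0.421600 + 0.275200 = 0.696800
The bacterial infection-present share is 0.86*0.32 = 0.275200.
P(bacterial infection | fever, influenza) = 0.275200 / 0.696800 ≈ 0.395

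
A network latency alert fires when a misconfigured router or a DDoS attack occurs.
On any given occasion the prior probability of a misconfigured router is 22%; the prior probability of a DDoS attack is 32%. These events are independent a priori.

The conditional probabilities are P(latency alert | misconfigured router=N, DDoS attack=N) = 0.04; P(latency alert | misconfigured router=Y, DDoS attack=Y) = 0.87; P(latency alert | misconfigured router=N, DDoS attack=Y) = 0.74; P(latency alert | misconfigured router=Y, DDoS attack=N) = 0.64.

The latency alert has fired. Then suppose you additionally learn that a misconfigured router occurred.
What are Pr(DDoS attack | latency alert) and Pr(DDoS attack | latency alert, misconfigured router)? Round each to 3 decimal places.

P(latency alert) = 0.04×0.78×0.68 + 0.74×0.78×0.32 + 0.64×0.22×0.68 + 0.87×0.22×0.32 = 0.021216 + 0.184704 + 0.095744 + 0.061248 = 0.362912
The DDoS attack-present share is 0.184704 + 0.061248 = 0.245952.
Hence the posterior is 0.245952/0.362912 ≈ 0.678.

With the extra evidence:
Enumerate both values of DDoS attack and weight by the priors:
  P(latency alert | misconfigured router) = 0.64×0.68 + 0.87×0.32
        = 0.435200 + 0.278400 = 0.713600
Configurations with DDoS attack contribute 0.278400, so
  P(DDoS attack | latency alert, misconfigured router) = 0.278400 / 0.713600 ≈ 0.390
Conditioning on misconfigured router lowers the posterior on DDoS attack: the classic explaining-away effect in a common-effect structure.

Pr(DDoS attack | latency alert) ≈ 0.678; Pr(DDoS attack | latency alert, misconfigured router) ≈ 0.390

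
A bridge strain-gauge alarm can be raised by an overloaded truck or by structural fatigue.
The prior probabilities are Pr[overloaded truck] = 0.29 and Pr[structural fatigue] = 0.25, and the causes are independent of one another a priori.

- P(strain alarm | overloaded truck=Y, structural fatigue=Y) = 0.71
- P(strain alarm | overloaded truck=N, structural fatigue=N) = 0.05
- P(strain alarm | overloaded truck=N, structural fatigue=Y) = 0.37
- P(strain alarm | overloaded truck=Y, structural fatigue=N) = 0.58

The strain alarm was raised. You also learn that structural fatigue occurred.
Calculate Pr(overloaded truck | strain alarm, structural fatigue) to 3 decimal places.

P(strain alarm | structural fatigue) = 0.37×0.71 + 0.71×0.29 = 0.262700 + 0.205900 = 0.468600
Restricting to configurations with overloaded truck present: 0.71×0.29 = 0.205900.
Hence the posterior is 0.205900/0.468600 ≈ 0.439.

Pr(overloaded truck | strain alarm, structural fatigue) ≈ 0.439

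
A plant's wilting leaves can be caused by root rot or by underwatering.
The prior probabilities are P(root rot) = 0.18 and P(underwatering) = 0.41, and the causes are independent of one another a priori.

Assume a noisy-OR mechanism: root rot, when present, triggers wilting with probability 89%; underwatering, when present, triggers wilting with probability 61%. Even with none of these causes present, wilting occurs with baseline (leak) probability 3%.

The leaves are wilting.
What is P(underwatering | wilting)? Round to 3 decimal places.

P(underwatering | wilting) ≈ 0.719

Under noisy-OR, P(wilting | causes) = 1 − (1−0.03)·∏(1−qᵢ) over the active causes.
Weight on underwatering=true, given the evidence: 0.209016 + 0.070729 = 0.279745
Denominator P(wilting): 0.03*0.82*0.59 + 0.6217*0.82*0.41 + 0.8933*0.18*0.59 + 0.958387*0.18*0.41 = 0.389127
Posterior = 0.279745 / 0.389127 ≈ 0.719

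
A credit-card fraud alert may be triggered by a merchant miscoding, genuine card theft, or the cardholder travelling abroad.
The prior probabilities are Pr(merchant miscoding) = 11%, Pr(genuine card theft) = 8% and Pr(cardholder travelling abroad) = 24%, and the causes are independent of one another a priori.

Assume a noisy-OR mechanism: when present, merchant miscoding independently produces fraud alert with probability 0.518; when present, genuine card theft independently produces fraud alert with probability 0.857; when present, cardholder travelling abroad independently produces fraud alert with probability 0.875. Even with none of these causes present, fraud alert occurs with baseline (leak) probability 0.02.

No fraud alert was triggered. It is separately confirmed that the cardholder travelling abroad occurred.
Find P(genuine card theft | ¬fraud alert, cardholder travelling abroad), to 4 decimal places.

P(genuine card theft | ¬fraud alert, cardholder travelling abroad) ≈ 0.0123

Under noisy-OR, P(fraud alert | causes) = 1 − (1−0.02)·∏(1−qᵢ) over the active causes.
Weight on genuine card theft=true, given the evidence: 0.001247 + 0.000074 = 0.001321
Denominator P(¬fraud alert | cardholder travelling abroad): 0.1225·0.89·0.92 + 0.017517·0.89·0.08 + 0.059045·0.11·0.92 + 0.008443·0.11·0.08 = 0.107599
Posterior = 0.001321 / 0.107599 ≈ 0.0123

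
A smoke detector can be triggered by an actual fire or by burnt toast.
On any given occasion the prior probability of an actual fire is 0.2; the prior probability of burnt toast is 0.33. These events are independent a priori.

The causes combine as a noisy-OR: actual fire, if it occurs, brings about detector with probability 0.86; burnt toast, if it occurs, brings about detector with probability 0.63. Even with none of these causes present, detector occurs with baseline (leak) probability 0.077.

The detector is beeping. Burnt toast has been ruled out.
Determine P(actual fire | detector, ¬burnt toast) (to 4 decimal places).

Under noisy-OR, P(detector | causes) = 1 − (1−0.077)·∏(1−qᵢ) over the active causes.
By total probability over both values of actual fire:
  P(detector | ¬burnt toast) = 0.077×0.8 + 0.87078×0.2
        = 0.061600 + 0.174156 = 0.235756
Configurations with actual fire contribute 0.174156, so
  P(actual fire | detector, ¬burnt toast) = 0.174156 / 0.235756 ≈ 0.7387

P(actual fire | detector, ¬burnt toast) ≈ 0.7387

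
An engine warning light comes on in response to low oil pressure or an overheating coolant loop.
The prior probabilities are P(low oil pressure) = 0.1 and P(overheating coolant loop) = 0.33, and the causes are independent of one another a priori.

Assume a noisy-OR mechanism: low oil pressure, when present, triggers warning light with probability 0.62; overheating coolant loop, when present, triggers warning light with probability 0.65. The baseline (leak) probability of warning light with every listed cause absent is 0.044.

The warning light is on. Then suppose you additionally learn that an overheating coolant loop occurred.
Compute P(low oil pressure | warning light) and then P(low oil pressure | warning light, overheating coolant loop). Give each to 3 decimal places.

P(low oil pressure | warning light) ≈ 0.242; P(low oil pressure | warning light, overheating coolant loop) ≈ 0.127

Under noisy-OR, P(warning light | causes) = 1 − (1−0.044)·∏(1−qᵢ) over the active causes.
P(warning light) = 0.044·0.9·0.67 + 0.6654·0.9·0.33 + 0.63672·0.1·0.67 + 0.872852·0.1·0.33 = 0.026532 + 0.197624 + 0.042660 + 0.028804 = 0.295620
Restricting to configurations with low oil pressure present: 0.042660 + 0.028804 = 0.071464.
P(low oil pressure | warning light) = 0.071464 / 0.295620 ≈ 0.242

Now also conditioning on overheating coolant loop=true:
By total probability over both values of low oil pressure:
  P(warning light | overheating coolant loop) = 0.6654·0.9 + 0.872852·0.1
        = 0.598860 + 0.087285 = 0.686145
The terms with low oil pressure present sum to 0.087285, so
  P(low oil pressure | warning light, overheating coolant loop) = 0.087285 / 0.686145 ≈ 0.127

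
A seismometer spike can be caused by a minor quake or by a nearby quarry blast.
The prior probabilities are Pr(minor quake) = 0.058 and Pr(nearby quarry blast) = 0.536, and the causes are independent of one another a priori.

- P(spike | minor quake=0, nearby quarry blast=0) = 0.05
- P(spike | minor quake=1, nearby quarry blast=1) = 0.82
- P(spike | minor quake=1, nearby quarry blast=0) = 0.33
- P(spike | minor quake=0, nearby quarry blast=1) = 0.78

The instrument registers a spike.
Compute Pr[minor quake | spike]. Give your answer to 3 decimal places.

Enumerate the 4 (minor quake, nearby quarry blast) configurations and weight by the priors:
  P(spike) = 0.05*0.942*0.464 + 0.78*0.942*0.536 + 0.33*0.058*0.464 + 0.82*0.058*0.536
        = 0.021854 + 0.393831 + 0.008881 + 0.025492 = 0.450058
Configurations with minor quake contribute 0.034373, so
  P(minor quake | spike) = 0.034373 / 0.450058 ≈ 0.076

Pr[minor quake | spike] ≈ 0.076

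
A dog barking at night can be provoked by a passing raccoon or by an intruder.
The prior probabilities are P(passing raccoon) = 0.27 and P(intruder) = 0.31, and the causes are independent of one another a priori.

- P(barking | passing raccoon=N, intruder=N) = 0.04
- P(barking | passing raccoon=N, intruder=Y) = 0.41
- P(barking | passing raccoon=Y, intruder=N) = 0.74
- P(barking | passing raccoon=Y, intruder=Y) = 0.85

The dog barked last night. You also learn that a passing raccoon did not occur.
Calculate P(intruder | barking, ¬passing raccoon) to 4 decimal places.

By total probability over both values of intruder:
  P(barking | ¬passing raccoon) = 0.04*0.69 + 0.41*0.31
        = 0.027600 + 0.127100 = 0.154700
Configurations with intruder contribute 0.127100, so
  P(intruder | barking, ¬passing raccoon) = 0.127100 / 0.154700 ≈ 0.8216

P(intruder | barking, ¬passing raccoon) ≈ 0.8216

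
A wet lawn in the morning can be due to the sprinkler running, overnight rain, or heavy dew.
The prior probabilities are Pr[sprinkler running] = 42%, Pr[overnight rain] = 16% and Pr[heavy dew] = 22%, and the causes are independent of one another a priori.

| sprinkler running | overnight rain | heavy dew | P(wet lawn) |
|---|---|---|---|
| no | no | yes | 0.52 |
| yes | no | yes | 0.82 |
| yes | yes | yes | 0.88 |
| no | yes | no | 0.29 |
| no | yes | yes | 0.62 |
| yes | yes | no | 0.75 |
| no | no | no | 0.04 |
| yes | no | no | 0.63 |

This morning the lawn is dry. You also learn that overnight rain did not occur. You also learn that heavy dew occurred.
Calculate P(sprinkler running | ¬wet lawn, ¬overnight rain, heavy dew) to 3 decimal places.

Weight on sprinkler running=true, given the evidence: 0.18*0.42 = 0.075600
The normalizing constant is 0.48*0.58 + 0.18*0.42 = 0.354000
P(sprinkler running | ¬wet lawn, ¬overnight rain, heavy dew) = 0.075600/0.354000 ≈ 0.214

P(sprinkler running | ¬wet lawn, ¬overnight rain, heavy dew) ≈ 0.214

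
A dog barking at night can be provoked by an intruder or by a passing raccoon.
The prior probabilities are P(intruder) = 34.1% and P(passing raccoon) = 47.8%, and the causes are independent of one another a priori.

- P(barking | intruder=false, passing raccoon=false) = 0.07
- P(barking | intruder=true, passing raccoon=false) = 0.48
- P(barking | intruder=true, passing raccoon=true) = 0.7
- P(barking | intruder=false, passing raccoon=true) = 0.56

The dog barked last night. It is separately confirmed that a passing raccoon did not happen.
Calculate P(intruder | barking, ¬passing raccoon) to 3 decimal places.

P(barking | ¬passing raccoon) = 0.07·0.659 + 0.48·0.341 = 0.046130 + 0.163680 = 0.209810
Of this, 0.163680 comes from 0.48·0.341 (the intruder=true cases).
So P(intruder | barking, ¬passing raccoon) = 0.163680/0.209810 ≈ 0.780.

P(intruder | barking, ¬passing raccoon) ≈ 0.780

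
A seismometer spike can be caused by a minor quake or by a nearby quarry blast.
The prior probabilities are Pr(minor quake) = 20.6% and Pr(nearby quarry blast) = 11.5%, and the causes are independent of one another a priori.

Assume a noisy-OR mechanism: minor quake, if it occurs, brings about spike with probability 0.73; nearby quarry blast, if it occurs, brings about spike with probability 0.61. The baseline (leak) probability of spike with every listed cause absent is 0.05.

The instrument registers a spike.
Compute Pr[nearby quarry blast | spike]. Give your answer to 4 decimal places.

Under noisy-OR, P(spike | causes) = 1 − (1−0.05)·∏(1−qᵢ) over the active causes.
P(spike) = 0.05·0.794·0.885 + 0.6295·0.794·0.115 + 0.7435·0.206·0.885 + 0.899965·0.206·0.115 = 0.035135 + 0.057480 + 0.135547 + 0.021320 = 0.249482
Restricting to configurations with nearby quarry blast present: 0.057480 + 0.021320 = 0.078800.
So P(nearby quarry blast | spike) = 0.078800/0.249482 ≈ 0.3159.

Pr[nearby quarry blast | spike] ≈ 0.3159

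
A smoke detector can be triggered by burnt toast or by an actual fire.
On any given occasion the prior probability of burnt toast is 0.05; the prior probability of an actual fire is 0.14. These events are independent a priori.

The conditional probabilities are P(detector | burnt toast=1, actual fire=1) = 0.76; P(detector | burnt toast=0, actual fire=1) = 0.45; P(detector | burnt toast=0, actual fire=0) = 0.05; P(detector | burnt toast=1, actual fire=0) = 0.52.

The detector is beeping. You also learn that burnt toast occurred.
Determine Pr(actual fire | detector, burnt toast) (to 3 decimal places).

Pr(actual fire | detector, burnt toast) ≈ 0.192

By total probability over both values of actual fire:
  P(detector | burnt toast) = 0.52×0.86 + 0.76×0.14
        = 0.447200 + 0.106400 = 0.553600
Keeping only the actual fire-present terms gives 0.106400, so
  P(actual fire | detector, burnt toast) = 0.106400 / 0.553600 ≈ 0.192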